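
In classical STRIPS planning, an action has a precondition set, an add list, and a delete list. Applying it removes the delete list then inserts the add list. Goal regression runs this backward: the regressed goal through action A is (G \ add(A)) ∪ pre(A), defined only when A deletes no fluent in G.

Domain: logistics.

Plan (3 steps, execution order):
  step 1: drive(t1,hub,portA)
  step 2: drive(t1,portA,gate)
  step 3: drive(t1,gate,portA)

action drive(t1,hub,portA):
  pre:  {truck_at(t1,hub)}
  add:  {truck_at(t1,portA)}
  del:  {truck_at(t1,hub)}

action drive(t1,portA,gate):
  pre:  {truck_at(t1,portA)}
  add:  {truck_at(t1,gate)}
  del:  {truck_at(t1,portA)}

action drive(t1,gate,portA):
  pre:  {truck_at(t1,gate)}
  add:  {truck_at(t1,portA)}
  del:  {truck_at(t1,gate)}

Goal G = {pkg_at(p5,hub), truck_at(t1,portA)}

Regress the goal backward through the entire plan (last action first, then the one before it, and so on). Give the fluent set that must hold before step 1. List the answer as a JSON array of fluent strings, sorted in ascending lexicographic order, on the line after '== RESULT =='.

Regress step by step:
  through step 3 (drive(t1,gate,portA)): drop {truck_at(t1,portA)}, keep {pkg_at(p5,hub)}, require {truck_at(t1,gate)}
    → {pkg_at(p5,hub), truck_at(t1,gate)}
  through step 2 (drive(t1,portA,gate)): drop {truck_at(t1,gate)}, keep {pkg_at(p5,hub)}, require {truck_at(t1,portA)}
    → {pkg_at(p5,hub), truck_at(t1,portA)}
  through step 1 (drive(t1,hub,portA)): drop {truck_at(t1,portA)}, keep {pkg_at(p5,hub)}, require {truck_at(t1,hub)}
    → {pkg_at(p5,hub), truck_at(t1,hub)}

== RESULT ==
["pkg_at(p5,hub)", "truck_at(t1,hub)"]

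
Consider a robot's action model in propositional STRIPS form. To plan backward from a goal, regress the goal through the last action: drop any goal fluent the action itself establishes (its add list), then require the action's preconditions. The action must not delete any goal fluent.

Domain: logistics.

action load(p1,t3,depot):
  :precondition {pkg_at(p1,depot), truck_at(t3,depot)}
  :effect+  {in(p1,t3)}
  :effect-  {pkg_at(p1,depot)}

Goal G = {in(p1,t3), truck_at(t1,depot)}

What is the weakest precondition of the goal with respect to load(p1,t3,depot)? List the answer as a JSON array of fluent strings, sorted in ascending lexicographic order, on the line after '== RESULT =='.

Regress:
  G ∩ del = {}  (empty — regression defined)
  G \ add = {in(p1,t3), truck_at(t1,depot)} \ {in(p1,t3)} = {truck_at(t1,depot)}
  ∪ pre   = {truck_at(t1,depot)} ∪ {pkg_at(p1,depot), truck_at(t3,depot)}
          = {pkg_at(p1,depot), truck_at(t1,depot), truck_at(t3,depot)}

== RESULT ==
["pkg_at(p1,depot)", "truck_at(t1,depot)", "truck_at(t3,depot)"]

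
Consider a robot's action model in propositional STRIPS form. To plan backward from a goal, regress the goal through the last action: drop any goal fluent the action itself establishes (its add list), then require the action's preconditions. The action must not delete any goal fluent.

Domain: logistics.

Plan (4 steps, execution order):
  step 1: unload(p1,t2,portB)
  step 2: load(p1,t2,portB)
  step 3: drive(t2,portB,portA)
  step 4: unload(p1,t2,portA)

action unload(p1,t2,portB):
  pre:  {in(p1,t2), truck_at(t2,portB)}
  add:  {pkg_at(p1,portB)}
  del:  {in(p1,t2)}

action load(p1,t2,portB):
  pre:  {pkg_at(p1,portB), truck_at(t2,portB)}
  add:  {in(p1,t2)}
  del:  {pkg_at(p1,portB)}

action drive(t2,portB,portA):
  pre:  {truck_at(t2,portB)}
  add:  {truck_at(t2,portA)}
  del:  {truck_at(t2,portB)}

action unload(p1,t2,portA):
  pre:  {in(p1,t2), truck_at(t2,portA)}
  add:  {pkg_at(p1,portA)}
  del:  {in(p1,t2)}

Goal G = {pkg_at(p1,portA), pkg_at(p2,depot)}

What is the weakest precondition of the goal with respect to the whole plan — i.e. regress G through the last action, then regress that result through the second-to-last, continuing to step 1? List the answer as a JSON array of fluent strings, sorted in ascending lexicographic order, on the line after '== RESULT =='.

Regress step by step:
  through step 4 (unload(p1,t2,portA)): drop {pkg_at(p1,portA)}, keep {pkg_at(p2,depot)}, require {in(p1,t2), truck_at(t2,portA)}
    → {in(p1,t2), pkg_at(p2,depot), truck_at(t2,portA)}
  through step 3 (drive(t2,portB,portA)): drop {truck_at(t2,portA)}, keep {in(p1,t2), pkg_at(p2,depot)}, require {truck_at(t2,portB)}
    → {in(p1,t2), pkg_at(p2,depot), truck_at(t2,portB)}
  through step 2 (load(p1,t2,portB)): drop {in(p1,t2)}, keep {pkg_at(p2,depot), truck_at(t2,portB)}, require {pkg_at(p1,portB), truck_at(t2,portB)}
    → {pkg_at(p1,portB), pkg_at(p2,depot), truck_at(t2,portB)}
  through step 1 (unload(p1,t2,portB)): drop {pkg_at(p1,portB)}, keep {pkg_at(p2,depot), truck_at(t2,portB)}, require {in(p1,t2), truck_at(t2,portB)}
    → {in(p1,t2), pkg_at(p2,depot), truck_at(t2,portB)}

== RESULT ==
["in(p1,t2)", "pkg_at(p2,depot)", "truck_at(t2,portB)"]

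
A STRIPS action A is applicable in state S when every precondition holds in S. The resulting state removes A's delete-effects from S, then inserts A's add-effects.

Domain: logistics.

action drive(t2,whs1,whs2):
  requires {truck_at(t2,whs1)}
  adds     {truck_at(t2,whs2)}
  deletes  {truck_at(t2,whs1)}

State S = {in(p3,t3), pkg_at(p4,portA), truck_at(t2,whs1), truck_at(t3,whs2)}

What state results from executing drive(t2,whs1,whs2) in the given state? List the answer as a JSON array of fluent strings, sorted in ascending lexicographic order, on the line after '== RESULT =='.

Compute (S \ del) ∪ add:
  pre ⊆ S: {truck_at(t2,whs1)} ⊆ S  — applicable
  S \ del = {in(p3,t3), pkg_at(p4,portA), truck_at(t3,whs2)}
  ∪ add   = {in(p3,t3), pkg_at(p4,portA), truck_at(t2,whs2), truck_at(t3,whs2)}

== RESULT ==
["in(p3,t3)", "pkg_at(p4,portA)", "truck_at(t2,whs2)", "truck_at(t3,whs2)"]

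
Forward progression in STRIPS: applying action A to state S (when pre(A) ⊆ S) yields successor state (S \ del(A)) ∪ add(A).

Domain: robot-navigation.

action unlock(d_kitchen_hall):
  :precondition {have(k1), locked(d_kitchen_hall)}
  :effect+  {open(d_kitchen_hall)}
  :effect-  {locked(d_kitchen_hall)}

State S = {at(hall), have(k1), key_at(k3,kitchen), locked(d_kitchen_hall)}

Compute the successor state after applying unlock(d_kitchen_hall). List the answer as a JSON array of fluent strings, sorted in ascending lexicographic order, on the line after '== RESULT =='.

Progress:
  pre ⊆ S: {have(k1), locked(d_kitchen_hall)} ⊆ S  — applicable
  S \ del = {at(hall), have(k1), key_at(k3,kitchen)}
  ∪ add   = {at(hall), have(k1), key_at(k3,kitchen), open(d_kitchen_hall)}

== RESULT ==
["at(hall)", "have(k1)", "key_at(k3,kitchen)", "open(d_kitchen_hall)"]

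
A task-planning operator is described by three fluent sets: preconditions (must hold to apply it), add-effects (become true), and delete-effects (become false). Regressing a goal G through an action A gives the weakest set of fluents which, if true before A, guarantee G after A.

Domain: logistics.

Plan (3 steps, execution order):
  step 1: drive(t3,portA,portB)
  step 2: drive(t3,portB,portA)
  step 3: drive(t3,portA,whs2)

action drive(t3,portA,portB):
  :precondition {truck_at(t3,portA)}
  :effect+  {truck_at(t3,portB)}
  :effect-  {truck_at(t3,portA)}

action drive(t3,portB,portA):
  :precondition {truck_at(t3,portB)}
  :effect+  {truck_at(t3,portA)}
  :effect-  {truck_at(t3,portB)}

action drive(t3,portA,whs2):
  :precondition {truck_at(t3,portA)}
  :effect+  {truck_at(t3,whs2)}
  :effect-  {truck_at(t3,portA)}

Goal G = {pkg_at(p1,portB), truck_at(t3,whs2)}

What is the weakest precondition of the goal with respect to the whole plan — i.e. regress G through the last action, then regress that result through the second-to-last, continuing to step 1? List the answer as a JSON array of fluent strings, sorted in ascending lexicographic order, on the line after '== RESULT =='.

Work backward from the goal:
  through step 3 (drive(t3,portA,whs2)): drop {truck_at(t3,whs2)}, keep {pkg_at(p1,portB)}, require {truck_at(t3,portA)}
    → {pkg_at(p1,portB), truck_at(t3,portA)}
  through step 2 (drive(t3,portB,portA)): drop {truck_at(t3,portA)}, keep {pkg_at(p1,portB)}, require {truck_at(t3,portB)}
    → {pkg_at(p1,portB), truck_at(t3,portB)}
  through step 1 (drive(t3,portA,portB)): drop {truck_at(t3,portB)}, keep {pkg_at(p1,portB)}, require {truck_at(t3,portA)}
    → {pkg_at(p1,portB), truck_at(t3,portA)}

== RESULT ==
["pkg_at(p1,portB)", "truck_at(t3,portA)"]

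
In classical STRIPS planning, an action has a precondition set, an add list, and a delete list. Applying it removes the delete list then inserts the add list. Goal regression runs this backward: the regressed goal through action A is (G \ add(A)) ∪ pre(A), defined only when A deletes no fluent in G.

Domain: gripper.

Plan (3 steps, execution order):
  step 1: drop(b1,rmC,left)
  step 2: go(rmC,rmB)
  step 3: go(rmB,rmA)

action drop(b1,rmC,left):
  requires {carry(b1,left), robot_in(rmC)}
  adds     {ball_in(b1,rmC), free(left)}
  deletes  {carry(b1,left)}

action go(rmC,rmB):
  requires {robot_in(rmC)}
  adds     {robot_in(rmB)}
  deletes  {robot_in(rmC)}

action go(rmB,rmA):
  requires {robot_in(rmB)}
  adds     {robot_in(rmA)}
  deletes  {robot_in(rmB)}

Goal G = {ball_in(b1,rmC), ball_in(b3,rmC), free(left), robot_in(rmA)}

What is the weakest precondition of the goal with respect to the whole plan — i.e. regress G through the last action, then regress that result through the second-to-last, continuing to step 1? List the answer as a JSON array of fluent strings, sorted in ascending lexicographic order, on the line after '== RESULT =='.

Regress step by step:
  through step 3 (go(rmB,rmA)): drop {robot_in(rmA)}, keep {ball_in(b1,rmC), ball_in(b3,rmC), free(left)}, require {robot_in(rmB)}
    → {ball_in(b1,rmC), ball_in(b3,rmC), free(left), robot_in(rmB)}
  through step 2 (go(rmC,rmB)): drop {robot_in(rmB)}, keep {ball_in(b1,rmC), ball_in(b3,rmC), free(left)}, require {robot_in(rmC)}
    → {ball_in(b1,rmC), ball_in(b3,rmC), free(left), robot_in(rmC)}
  through step 1 (drop(b1,rmC,left)): drop {ball_in(b1,rmC), free(left)}, keep {ball_in(b3,rmC), robot_in(rmC)}, require {carry(b1,left), robot_in(rmC)}
    → {ball_in(b3,rmC), carry(b1,left), robot_in(rmC)}

== RESULT ==
["ball_in(b3,rmC)", "carry(b1,left)", "robot_in(rmC)"]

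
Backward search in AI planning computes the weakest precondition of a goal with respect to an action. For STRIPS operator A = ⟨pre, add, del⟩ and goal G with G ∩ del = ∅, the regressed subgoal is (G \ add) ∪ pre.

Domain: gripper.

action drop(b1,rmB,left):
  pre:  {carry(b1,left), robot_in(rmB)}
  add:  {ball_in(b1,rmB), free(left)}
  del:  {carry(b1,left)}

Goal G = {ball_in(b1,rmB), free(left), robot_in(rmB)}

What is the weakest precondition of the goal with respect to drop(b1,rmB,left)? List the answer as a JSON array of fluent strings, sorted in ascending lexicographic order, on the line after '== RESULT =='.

Regress:
  G ∩ del = {}  (empty — regression defined)
  G \ add = {ball_in(b1,rmB), free(left), robot_in(rmB)} \ {ball_in(b1,rmB), free(left)} = {robot_in(rmB)}
  ∪ pre   = {robot_in(rmB)} ∪ {carry(b1,left), robot_in(rmB)}
          = {carry(b1,left), robot_in(rmB)}

== RESULT ==
["carry(b1,left)", "robot_in(rmB)"]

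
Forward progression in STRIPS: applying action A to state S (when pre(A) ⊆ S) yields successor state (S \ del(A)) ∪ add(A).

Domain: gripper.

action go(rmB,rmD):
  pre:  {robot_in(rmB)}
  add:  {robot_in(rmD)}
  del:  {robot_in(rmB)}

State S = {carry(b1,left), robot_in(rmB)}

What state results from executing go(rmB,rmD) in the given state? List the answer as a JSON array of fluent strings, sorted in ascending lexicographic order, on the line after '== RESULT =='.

Progress:
  pre ⊆ S: {robot_in(rmB)} ⊆ S  — applicable
  S \ del = {carry(b1,left)}
  ∪ add   = {carry(b1,left), robot_in(rmD)}

== RESULT ==
["carry(b1,left)", "robot_in(rmD)"]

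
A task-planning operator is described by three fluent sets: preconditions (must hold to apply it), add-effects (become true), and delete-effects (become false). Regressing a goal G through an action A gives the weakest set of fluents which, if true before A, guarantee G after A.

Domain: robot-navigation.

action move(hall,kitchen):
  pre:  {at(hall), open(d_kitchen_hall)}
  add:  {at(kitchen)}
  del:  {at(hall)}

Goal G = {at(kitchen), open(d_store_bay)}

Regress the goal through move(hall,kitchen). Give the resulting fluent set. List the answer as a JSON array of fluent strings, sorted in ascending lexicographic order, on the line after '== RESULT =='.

Regress:
  G ∩ del = {}  (empty — regression defined)
  G \ add = {at(kitchen), open(d_store_bay)} \ {at(kitchen)} = {open(d_store_bay)}
  ∪ pre   = {open(d_store_bay)} ∪ {at(hall), open(d_kitchen_hall)}
          = {at(hall), open(d_kitchen_hall), open(d_store_bay)}

== RESULT ==
["at(hall)", "open(d_kitchen_hall)", "open(d_store_bay)"]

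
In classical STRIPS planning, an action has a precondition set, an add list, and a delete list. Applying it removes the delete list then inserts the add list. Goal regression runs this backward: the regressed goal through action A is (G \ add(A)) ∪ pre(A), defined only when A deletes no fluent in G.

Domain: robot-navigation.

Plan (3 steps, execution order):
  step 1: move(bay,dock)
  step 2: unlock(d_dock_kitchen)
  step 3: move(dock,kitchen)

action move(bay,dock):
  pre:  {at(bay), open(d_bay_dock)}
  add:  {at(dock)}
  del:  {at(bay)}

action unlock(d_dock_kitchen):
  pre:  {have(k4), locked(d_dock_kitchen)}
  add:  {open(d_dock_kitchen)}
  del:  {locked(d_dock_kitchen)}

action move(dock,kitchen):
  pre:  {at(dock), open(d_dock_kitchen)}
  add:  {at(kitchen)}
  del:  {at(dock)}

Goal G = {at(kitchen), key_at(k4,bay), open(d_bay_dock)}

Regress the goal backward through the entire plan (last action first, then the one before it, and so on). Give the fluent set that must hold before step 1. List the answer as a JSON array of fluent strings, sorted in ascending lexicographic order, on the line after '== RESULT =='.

Regress step by step:
  through step 3 (move(dock,kitchen)): drop {at(kitchen)}, keep {key_at(k4,bay), open(d_bay_dock)}, require {at(dock), open(d_dock_kitchen)}
    → {at(dock), key_at(k4,bay), open(d_bay_dock), open(d_dock_kitchen)}
  through step 2 (unlock(d_dock_kitchen)): drop {open(d_dock_kitchen)}, keep {at(dock), key_at(k4,bay), open(d_bay_dock)}, require {have(k4), locked(d_dock_kitchen)}
    → {at(dock), have(k4), key_at(k4,bay), locked(d_dock_kitchen), open(d_bay_dock)}
  through step 1 (move(bay,dock)): drop {at(dock)}, keep {have(k4), key_at(k4,bay), locked(d_dock_kitchen), open(d_bay_dock)}, require {at(bay), open(d_bay_dock)}
    → {at(bay), have(k4), key_at(k4,bay), locked(d_dock_kitchen), open(d_bay_dock)}

== RESULT ==
["at(bay)", "have(k4)", "key_at(k4,bay)", "locked(d_dock_kitchen)", "open(d_bay_dock)"]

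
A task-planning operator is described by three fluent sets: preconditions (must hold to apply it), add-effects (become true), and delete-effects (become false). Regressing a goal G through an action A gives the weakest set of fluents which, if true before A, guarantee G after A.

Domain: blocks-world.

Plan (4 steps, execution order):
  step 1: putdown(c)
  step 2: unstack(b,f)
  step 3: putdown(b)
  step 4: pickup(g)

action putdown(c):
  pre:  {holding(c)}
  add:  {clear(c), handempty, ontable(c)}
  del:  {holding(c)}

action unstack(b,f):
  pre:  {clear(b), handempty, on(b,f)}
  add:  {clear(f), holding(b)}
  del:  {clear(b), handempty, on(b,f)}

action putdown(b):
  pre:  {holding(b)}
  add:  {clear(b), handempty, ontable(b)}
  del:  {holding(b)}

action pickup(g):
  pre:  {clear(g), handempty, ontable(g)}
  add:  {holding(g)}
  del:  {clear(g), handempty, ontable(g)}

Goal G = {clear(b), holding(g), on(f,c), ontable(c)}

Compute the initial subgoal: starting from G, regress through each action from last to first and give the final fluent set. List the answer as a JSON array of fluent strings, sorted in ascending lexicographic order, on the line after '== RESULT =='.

Work backward from the goal:
  through step 4 (pickup(g)): drop {holding(g)}, keep {clear(b), on(f,c), ontable(c)}, require {clear(g), handempty, ontable(g)}
    → {clear(b), clear(g), handempty, on(f,c), ontable(c), ontable(g)}
  through step 3 (putdown(b)): drop {clear(b), handempty}, keep {clear(g), on(f,c), ontable(c), ontable(g)}, require {holding(b)}
    → {clear(g), holding(b), on(f,c), ontable(c), ontable(g)}
  through step 2 (unstack(b,f)): drop {holding(b)}, keep {clear(g), on(f,c), ontable(c), ontable(g)}, require {clear(b), handempty, on(b,f)}
    → {clear(b), clear(g), handempty, on(b,f), on(f,c), ontable(c), ontable(g)}
  through step 1 (putdown(c)): drop {handempty, ontable(c)}, keep {clear(b), clear(g), on(b,f), on(f,c), ontable(g)}, require {holding(c)}
    → {clear(b), clear(g), holding(c), on(b,f), on(f,c), ontable(g)}

== RESULT ==
["clear(b)", "clear(g)", "holding(c)", "on(b,f)", "on(f,c)", "ontable(g)"]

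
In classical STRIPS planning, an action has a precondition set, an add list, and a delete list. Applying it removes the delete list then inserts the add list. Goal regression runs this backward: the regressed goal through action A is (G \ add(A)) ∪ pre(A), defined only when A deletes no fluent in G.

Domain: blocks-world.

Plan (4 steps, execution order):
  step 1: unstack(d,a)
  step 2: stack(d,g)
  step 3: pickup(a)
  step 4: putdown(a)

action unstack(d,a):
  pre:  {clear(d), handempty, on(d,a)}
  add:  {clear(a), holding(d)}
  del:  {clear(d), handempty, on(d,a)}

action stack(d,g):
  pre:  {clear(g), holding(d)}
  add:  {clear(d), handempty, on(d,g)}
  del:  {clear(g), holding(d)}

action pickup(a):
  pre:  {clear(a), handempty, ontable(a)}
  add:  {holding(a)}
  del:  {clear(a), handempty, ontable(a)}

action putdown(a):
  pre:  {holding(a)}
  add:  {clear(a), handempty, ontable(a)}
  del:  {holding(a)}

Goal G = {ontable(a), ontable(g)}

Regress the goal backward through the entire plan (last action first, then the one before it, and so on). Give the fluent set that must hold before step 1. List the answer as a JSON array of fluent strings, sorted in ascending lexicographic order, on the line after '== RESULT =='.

Regress step by step:
  through step 4 (putdown(a)): drop {ontable(a)}, keep {ontable(g)}, require {holding(a)}
    → {holding(a), ontable(g)}
  through step 3 (pickup(a)): drop {holding(a)}, keep {ontable(g)}, require {clear(a), handempty, ontable(a)}
    → {clear(a), handempty, ontable(a), ontable(g)}
  through step 2 (stack(d,g)): drop {handempty}, keep {clear(a), ontable(a), ontable(g)}, require {clear(g), holding(d)}
    → {clear(a), clear(g), holding(d), ontable(a), ontable(g)}
  through step 1 (unstack(d,a)): drop {clear(a), holding(d)}, keep {clear(g), ontable(a), ontable(g)}, require {clear(d), handempty, on(d,a)}
    → {clear(d), clear(g), handempty, on(d,a), ontable(a), ontable(g)}

== RESULT ==
["clear(d)", "clear(g)", "handempty", "on(d,a)", "ontable(a)", "ontable(g)"]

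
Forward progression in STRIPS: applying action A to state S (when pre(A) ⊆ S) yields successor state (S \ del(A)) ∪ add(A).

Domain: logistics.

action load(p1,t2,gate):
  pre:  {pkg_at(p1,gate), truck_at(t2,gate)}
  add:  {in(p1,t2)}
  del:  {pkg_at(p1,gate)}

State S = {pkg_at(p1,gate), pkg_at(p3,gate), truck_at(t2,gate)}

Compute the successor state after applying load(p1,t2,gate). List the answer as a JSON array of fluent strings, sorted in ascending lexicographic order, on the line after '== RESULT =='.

Compute (S \ del) ∪ add:
  pre ⊆ S: {pkg_at(p1,gate), truck_at(t2,gate)} ⊆ S  — applicable
  S \ del = {pkg_at(p3,gate), truck_at(t2,gate)}
  ∪ add   = {in(p1,t2), pkg_at(p3,gate), truck_at(t2,gate)}

== RESULT ==
["in(p1,t2)", "pkg_at(p3,gate)", "truck_at(t2,gate)"]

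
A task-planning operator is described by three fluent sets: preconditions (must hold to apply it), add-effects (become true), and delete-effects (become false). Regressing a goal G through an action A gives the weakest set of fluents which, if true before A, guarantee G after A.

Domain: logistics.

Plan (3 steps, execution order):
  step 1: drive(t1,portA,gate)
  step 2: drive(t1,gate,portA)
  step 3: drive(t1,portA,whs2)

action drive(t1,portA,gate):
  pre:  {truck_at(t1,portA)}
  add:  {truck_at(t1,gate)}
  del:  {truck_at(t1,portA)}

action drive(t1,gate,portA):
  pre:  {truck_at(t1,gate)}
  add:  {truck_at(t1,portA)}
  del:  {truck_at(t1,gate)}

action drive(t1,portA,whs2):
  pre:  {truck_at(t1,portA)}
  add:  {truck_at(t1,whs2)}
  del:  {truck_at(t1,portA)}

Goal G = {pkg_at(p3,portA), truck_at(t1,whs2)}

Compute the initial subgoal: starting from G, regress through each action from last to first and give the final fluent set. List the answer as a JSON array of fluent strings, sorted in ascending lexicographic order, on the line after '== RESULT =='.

Work backward from the goal:
  through step 3 (drive(t1,portA,whs2)): drop {truck_at(t1,whs2)}, keep {pkg_at(p3,portA)}, require {truck_at(t1,portA)}
    → {pkg_at(p3,portA), truck_at(t1,portA)}
  through step 2 (drive(t1,gate,portA)): drop {truck_at(t1,portA)}, keep {pkg_at(p3,portA)}, require {truck_at(t1,gate)}
    → {pkg_at(p3,portA), truck_at(t1,gate)}
  through step 1 (drive(t1,portA,gate)): drop {truck_at(t1,gate)}, keep {pkg_at(p3,portA)}, require {truck_at(t1,portA)}
    → {pkg_at(p3,portA), truck_at(t1,portA)}

== RESULT ==
["pkg_at(p3,portA)", "truck_at(t1,portA)"]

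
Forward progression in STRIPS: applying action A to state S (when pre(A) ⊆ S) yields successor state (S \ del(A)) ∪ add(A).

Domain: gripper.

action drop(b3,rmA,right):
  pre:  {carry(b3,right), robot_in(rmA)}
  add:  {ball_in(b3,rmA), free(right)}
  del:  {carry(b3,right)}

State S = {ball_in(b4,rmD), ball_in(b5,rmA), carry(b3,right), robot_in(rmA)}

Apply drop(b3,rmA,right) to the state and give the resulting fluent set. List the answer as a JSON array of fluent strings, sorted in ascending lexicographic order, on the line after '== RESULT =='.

Progress:
  pre ⊆ S: {carry(b3,right), robot_in(rmA)} ⊆ S  — applicable
  S \ del = {ball_in(b4,rmD), ball_in(b5,rmA), robot_in(rmA)}
  ∪ add   = {ball_in(b3,rmA), ball_in(b4,rmD), ball_in(b5,rmA), free(right), robot_in(rmA)}

== RESULT ==
["ball_in(b3,rmA)", "ball_in(b4,rmD)", "ball_in(b5,rmA)", "free(right)", "robot_in(rmA)"]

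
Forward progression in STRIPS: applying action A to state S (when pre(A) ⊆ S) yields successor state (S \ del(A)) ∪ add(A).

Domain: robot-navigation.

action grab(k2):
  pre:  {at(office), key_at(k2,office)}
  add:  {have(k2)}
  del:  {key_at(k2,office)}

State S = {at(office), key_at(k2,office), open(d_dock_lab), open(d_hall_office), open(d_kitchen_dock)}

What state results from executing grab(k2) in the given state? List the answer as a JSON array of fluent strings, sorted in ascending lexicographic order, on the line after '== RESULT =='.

Compute (S \ del) ∪ add:
  pre ⊆ S: {at(office), key_at(k2,office)} ⊆ S  — applicable
  S \ del = {at(office), open(d_dock_lab), open(d_hall_office), open(d_kitchen_dock)}
  ∪ add   = {at(office), have(k2), open(d_dock_lab), open(d_hall_office), open(d_kitchen_dock)}

== RESULT ==
["at(office)", "have(k2)", "open(d_dock_lab)", "open(d_hall_office)", "open(d_kitchen_dock)"]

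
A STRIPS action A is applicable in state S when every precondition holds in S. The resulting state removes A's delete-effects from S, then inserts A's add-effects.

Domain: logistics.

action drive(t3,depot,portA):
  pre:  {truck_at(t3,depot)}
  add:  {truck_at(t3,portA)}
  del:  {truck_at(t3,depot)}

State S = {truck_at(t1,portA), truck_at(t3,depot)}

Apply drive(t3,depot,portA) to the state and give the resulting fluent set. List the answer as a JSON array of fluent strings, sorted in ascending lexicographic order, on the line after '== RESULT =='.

Progress:
  pre ⊆ S: {truck_at(t3,depot)} ⊆ S  — applicable
  S \ del = {truck_at(t1,portA)}
  ∪ add   = {truck_at(t1,portA), truck_at(t3,portA)}

== RESULT ==
["truck_at(t1,portA)", "truck_at(t3,portA)"]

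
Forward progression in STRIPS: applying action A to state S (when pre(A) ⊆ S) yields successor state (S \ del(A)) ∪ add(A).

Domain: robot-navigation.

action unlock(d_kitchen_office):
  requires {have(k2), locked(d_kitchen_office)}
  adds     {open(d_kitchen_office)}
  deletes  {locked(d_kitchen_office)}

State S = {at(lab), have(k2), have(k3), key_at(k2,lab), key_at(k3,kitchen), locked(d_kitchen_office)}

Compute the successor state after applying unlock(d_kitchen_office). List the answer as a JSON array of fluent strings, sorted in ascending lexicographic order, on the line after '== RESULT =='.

Progress:
  pre ⊆ S: {have(k2), locked(d_kitchen_office)} ⊆ S  — applicable
  S \ del = {at(lab), have(k2), have(k3), key_at(k2,lab), key_at(k3,kitchen)}
  ∪ add   = {at(lab), have(k2), have(k3), key_at(k2,lab), key_at(k3,kitchen), open(d_kitchen_office)}

== RESULT ==
["at(lab)", "have(k2)", "have(k3)", "key_at(k2,lab)", "key_at(k3,kitchen)", "open(d_kitchen_office)"]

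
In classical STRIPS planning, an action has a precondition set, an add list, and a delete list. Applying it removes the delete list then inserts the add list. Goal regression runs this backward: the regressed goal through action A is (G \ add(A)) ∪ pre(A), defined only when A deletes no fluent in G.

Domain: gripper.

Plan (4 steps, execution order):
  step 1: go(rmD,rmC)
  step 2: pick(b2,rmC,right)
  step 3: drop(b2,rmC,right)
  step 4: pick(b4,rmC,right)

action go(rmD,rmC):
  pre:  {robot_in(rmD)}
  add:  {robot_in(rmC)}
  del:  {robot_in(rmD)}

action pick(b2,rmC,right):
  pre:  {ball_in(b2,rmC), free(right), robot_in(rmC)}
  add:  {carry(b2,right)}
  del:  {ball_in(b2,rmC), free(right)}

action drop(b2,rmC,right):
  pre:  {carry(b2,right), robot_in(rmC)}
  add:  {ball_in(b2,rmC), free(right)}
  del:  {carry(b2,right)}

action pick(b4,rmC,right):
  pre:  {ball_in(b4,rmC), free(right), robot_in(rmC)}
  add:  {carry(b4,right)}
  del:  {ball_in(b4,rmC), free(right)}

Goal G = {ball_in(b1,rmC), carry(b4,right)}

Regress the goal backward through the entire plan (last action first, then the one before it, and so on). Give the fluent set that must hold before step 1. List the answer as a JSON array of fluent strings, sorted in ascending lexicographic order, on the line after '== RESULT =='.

Work backward from the goal:
  through step 4 (pick(b4,rmC,right)): drop {carry(b4,right)}, keep {ball_in(b1,rmC)}, require {ball_in(b4,rmC), free(right), robot_in(rmC)}
    → {ball_in(b1,rmC), ball_in(b4,rmC), free(right), robot_in(rmC)}
  through step 3 (drop(b2,rmC,right)): drop {free(right)}, keep {ball_in(b1,rmC), ball_in(b4,rmC), robot_in(rmC)}, require {carry(b2,right), robot_in(rmC)}
    → {ball_in(b1,rmC), ball_in(b4,rmC), carry(b2,right), robot_in(rmC)}
  through step 2 (pick(b2,rmC,right)): drop {carry(b2,right)}, keep {ball_in(b1,rmC), ball_in(b4,rmC), robot_in(rmC)}, require {ball_in(b2,rmC), free(right), robot_in(rmC)}
    → {ball_in(b1,rmC), ball_in(b2,rmC), ball_in(b4,rmC), free(right), robot_in(rmC)}
  through step 1 (go(rmD,rmC)): drop {robot_in(rmC)}, keep {ball_in(b1,rmC), ball_in(b2,rmC), ball_in(b4,rmC), free(right)}, require {robot_in(rmD)}
    → {ball_in(b1,rmC), ball_in(b2,rmC), ball_in(b4,rmC), free(right), robot_in(rmD)}

== RESULT ==
["ball_in(b1,rmC)", "ball_in(b2,rmC)", "ball_in(b4,rmC)", "free(right)", "robot_in(rmD)"]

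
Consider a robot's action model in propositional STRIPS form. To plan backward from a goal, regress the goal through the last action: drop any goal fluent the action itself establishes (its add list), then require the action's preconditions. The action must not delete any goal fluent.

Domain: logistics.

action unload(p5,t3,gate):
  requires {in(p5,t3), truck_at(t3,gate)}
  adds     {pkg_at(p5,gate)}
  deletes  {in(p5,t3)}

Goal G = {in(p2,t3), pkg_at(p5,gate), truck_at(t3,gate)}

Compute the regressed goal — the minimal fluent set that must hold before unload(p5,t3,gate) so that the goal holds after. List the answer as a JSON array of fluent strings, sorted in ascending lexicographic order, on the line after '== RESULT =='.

Compute (G \ add) ∪ pre:
  G ∩ del = {}  (empty — regression defined)
  G \ add = {in(p2,t3), pkg_at(p5,gate), truck_at(t3,gate)} \ {pkg_at(p5,gate)} = {in(p2,t3), truck_at(t3,gate)}
  ∪ pre   = {in(p2,t3), truck_at(t3,gate)} ∪ {in(p5,t3), truck_at(t3,gate)}
          = {in(p2,t3), in(p5,t3), truck_at(t3,gate)}

== RESULT ==
["in(p2,t3)", "in(p5,t3)", "truck_at(t3,gate)"]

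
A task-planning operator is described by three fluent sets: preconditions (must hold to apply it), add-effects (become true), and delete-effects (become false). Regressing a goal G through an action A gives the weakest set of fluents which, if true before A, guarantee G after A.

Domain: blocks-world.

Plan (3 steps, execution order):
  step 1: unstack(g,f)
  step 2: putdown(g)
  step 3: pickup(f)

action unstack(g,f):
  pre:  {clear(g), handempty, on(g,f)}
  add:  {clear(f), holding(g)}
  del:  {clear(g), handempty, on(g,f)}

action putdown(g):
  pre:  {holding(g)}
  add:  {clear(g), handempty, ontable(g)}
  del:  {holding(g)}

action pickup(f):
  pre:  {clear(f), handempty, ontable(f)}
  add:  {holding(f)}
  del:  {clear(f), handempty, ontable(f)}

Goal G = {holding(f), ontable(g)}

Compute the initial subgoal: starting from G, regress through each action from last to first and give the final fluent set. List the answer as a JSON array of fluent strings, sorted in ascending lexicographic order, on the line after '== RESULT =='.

Regress step by step:
  through step 3 (pickup(f)): drop {holding(f)}, keep {ontable(g)}, require {clear(f), handempty, ontable(f)}
    → {clear(f), handempty, ontable(f), ontable(g)}
  through step 2 (putdown(g)): drop {handempty, ontable(g)}, keep {clear(f), ontable(f)}, require {holding(g)}
    → {clear(f), holding(g), ontable(f)}
  through step 1 (unstack(g,f)): drop {clear(f), holding(g)}, keep {ontable(f)}, require {clear(g), handempty, on(g,f)}
    → {clear(g), handempty, on(g,f), ontable(f)}

== RESULT ==
["clear(g)", "handempty", "on(g,f)", "ontable(f)"]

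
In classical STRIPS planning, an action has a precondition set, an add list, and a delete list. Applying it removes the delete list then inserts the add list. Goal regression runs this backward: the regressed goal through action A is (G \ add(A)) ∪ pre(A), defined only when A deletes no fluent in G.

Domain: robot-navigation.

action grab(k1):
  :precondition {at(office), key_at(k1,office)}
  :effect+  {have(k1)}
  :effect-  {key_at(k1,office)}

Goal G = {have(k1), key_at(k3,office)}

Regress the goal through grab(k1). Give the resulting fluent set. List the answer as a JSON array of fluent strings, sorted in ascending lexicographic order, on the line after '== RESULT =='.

Compute (G \ add) ∪ pre:
  G ∩ del = {}  (empty — regression defined)
  G \ add = {have(k1), key_at(k3,office)} \ {have(k1)} = {key_at(k3,office)}
  ∪ pre   = {key_at(k3,office)} ∪ {at(office), key_at(k1,office)}
          = {at(office), key_at(k1,office), key_at(k3,office)}

== RESULT ==
["at(office)", "key_at(k1,office)", "key_at(k3,office)"]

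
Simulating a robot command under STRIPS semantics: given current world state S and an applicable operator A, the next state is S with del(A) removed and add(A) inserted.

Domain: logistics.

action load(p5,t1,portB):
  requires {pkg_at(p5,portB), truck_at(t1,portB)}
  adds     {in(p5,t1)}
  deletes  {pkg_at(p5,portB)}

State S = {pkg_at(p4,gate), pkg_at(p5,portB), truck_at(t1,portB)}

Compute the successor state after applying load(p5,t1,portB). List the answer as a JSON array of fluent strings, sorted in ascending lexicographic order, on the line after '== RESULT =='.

Compute (S \ del) ∪ add:
  pre ⊆ S: {pkg_at(p5,portB), truck_at(t1,portB)} ⊆ S  — applicable
  S \ del = {pkg_at(p4,gate), truck_at(t1,portB)}
  ∪ add   = {in(p5,t1), pkg_at(p4,gate), truck_at(t1,portB)}

== RESULT ==
["in(p5,t1)", "pkg_at(p4,gate)", "truck_at(t1,portB)"]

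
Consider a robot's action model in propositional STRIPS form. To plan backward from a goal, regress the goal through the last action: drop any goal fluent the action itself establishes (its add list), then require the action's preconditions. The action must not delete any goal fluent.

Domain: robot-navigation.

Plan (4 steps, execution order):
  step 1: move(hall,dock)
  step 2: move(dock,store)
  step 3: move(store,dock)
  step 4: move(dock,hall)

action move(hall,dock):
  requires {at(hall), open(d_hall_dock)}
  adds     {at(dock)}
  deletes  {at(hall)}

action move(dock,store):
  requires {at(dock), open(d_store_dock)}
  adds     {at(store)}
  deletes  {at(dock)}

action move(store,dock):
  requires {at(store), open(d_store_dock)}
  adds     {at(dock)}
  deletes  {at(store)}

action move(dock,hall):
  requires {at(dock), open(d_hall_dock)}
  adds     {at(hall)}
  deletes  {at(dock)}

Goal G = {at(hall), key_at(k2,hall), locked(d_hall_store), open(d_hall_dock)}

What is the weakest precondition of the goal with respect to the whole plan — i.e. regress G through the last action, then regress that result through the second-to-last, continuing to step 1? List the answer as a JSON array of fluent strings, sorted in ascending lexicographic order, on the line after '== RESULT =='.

Work backward from the goal:
  through step 4 (move(dock,hall)): drop {at(hall)}, keep {key_at(k2,hall), locked(d_hall_store), open(d_hall_dock)}, require {at(dock), open(d_hall_dock)}
    → {at(dock), key_at(k2,hall), locked(d_hall_store), open(d_hall_dock)}
  through step 3 (move(store,dock)): drop {at(dock)}, keep {key_at(k2,hall), locked(d_hall_store), open(d_hall_dock)}, require {at(store), open(d_store_dock)}
    → {at(store), key_at(k2,hall), locked(d_hall_store), open(d_hall_dock), open(d_store_dock)}
  through step 2 (move(dock,store)): drop {at(store)}, keep {key_at(k2,hall), locked(d_hall_store), open(d_hall_dock), open(d_store_dock)}, require {at(dock), open(d_store_dock)}
    → {at(dock), key_at(k2,hall), locked(d_hall_store), open(d_hall_dock), open(d_store_dock)}
  through step 1 (move(hall,dock)): drop {at(dock)}, keep {key_at(k2,hall), locked(d_hall_store), open(d_hall_dock), open(d_store_dock)}, require {at(hall), open(d_hall_dock)}
    → {at(hall), key_at(k2,hall), locked(d_hall_store), open(d_hall_dock), open(d_store_dock)}

== RESULT ==
["at(hall)", "key_at(k2,hall)", "locked(d_hall_store)", "open(d_hall_dock)", "open(d_store_dock)"]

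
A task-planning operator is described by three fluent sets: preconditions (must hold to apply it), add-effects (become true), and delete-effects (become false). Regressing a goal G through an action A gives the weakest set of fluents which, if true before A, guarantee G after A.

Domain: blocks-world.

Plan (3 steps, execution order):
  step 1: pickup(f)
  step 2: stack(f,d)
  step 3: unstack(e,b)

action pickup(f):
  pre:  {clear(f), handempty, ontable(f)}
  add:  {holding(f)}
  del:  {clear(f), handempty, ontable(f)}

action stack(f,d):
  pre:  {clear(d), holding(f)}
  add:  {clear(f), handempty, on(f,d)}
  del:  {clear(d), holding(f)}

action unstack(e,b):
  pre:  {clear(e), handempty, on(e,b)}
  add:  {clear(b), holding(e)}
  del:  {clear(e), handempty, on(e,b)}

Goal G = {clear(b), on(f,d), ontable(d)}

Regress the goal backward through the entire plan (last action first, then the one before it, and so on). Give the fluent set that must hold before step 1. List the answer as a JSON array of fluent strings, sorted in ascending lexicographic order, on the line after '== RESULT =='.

Work backward from the goal:
  through step 3 (unstack(e,b)): drop {clear(b)}, keep {on(f,d), ontable(d)}, require {clear(e), handempty, on(e,b)}
    → {clear(e), handempty, on(e,b), on(f,d), ontable(d)}
  through step 2 (stack(f,d)): drop {handempty, on(f,d)}, keep {clear(e), on(e,b), ontable(d)}, require {clear(d), holding(f)}
    → {clear(d), clear(e), holding(f), on(e,b), ontable(d)}
  through step 1 (pickup(f)): drop {holding(f)}, keep {clear(d), clear(e), on(e,b), ontable(d)}, require {clear(f), handempty, ontable(f)}
    → {clear(d), clear(e), clear(f), handempty, on(e,b), ontable(d), ontable(f)}

== RESULT ==
["clear(d)", "clear(e)", "clear(f)", "handempty", "on(e,b)", "ontable(d)", "ontable(f)"]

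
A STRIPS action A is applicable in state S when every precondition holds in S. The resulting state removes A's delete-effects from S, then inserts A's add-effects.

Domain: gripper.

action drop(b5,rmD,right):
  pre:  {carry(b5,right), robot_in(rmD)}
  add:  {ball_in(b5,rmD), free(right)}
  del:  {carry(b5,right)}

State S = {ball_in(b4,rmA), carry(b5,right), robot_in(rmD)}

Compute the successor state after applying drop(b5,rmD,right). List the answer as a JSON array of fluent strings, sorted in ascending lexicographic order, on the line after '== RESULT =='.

Progress:
  pre ⊆ S: {carry(b5,right), robot_in(rmD)} ⊆ S  — applicable
  S \ del = {ball_in(b4,rmA), robot_in(rmD)}
  ∪ add   = {ball_in(b4,rmA), ball_in(b5,rmD), free(right), robot_in(rmD)}

== RESULT ==
["ball_in(b4,rmA)", "ball_in(b5,rmD)", "free(right)", "robot_in(rmD)"]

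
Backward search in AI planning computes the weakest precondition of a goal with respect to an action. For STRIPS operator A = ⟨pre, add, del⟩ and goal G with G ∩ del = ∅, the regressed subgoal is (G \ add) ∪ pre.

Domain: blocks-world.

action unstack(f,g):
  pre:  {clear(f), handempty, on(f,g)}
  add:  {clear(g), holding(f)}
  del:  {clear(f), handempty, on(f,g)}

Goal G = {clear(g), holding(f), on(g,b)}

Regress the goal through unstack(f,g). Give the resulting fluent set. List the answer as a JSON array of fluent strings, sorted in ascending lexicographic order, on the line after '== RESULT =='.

Compute (G \ add) ∪ pre:
  G ∩ del = {}  (empty — regression defined)
  G \ add = {clear(g), holding(f), on(g,b)} \ {clear(g), holding(f)} = {on(g,b)}
  ∪ pre   = {on(g,b)} ∪ {clear(f), handempty, on(f,g)}
          = {clear(f), handempty, on(f,g), on(g,b)}

== RESULT ==
["clear(f)", "handempty", "on(f,g)", "on(g,b)"]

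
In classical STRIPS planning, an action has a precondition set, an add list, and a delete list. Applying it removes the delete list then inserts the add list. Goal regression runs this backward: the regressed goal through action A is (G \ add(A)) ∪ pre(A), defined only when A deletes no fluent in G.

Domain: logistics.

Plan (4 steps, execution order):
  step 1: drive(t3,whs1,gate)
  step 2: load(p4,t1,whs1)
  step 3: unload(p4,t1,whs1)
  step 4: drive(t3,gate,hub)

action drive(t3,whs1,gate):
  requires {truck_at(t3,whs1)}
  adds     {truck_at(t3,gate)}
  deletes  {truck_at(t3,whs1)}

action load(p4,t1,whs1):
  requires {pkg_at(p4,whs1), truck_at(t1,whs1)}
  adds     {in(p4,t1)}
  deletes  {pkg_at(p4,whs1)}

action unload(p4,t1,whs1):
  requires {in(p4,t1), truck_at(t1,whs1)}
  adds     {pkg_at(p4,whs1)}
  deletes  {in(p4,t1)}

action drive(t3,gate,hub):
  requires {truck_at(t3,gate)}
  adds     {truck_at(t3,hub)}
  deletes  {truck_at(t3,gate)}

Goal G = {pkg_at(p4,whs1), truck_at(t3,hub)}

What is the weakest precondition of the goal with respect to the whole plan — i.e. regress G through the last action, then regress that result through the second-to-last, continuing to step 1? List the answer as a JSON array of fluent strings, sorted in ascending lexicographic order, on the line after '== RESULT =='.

Regress step by step:
  through step 4 (drive(t3,gate,hub)): drop {truck_at(t3,hub)}, keep {pkg_at(p4,whs1)}, require {truck_at(t3,gate)}
    → {pkg_at(p4,whs1), truck_at(t3,gate)}
  through step 3 (unload(p4,t1,whs1)): drop {pkg_at(p4,whs1)}, keep {truck_at(t3,gate)}, require {in(p4,t1), truck_at(t1,whs1)}
    → {in(p4,t1), truck_at(t1,whs1), truck_at(t3,gate)}
  through step 2 (load(p4,t1,whs1)): drop {in(p4,t1)}, keep {truck_at(t1,whs1), truck_at(t3,gate)}, require {pkg_at(p4,whs1), truck_at(t1,whs1)}
    → {pkg_at(p4,whs1), truck_at(t1,whs1), truck_at(t3,gate)}
  through step 1 (drive(t3,whs1,gate)): drop {truck_at(t3,gate)}, keep {pkg_at(p4,whs1), truck_at(t1,whs1)}, require {truck_at(t3,whs1)}
    → {pkg_at(p4,whs1), truck_at(t1,whs1), truck_at(t3,whs1)}

== RESULT ==
["pkg_at(p4,whs1)", "truck_at(t1,whs1)", "truck_at(t3,whs1)"]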